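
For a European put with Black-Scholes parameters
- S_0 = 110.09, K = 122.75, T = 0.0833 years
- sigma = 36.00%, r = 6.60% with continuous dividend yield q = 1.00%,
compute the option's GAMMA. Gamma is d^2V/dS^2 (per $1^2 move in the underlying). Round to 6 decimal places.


Answer: Gamma = 0.022176

Derivation:
d1 = -0.9507869407; d2 = -1.0546892024
phi(d1) = 0.2538691159; exp(-qT) = 0.9991673468; exp(-rT) = 0.9945172852
Gamma = exp(-qT) * phi(d1) / (S * sigma * sqrt(T)) = 0.9991673468 * 0.2538691159 / (110.0900 * 0.3600 * 0.2886173938) = 0.022176


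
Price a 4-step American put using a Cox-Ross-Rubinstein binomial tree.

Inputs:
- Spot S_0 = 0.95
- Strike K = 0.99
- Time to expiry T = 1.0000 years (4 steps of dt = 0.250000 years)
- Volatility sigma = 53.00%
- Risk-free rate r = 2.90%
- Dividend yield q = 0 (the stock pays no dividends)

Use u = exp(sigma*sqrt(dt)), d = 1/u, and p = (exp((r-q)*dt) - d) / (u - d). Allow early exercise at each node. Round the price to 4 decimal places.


Answer: Price = V(0,0) = 0.2064

Derivation:
dt = T/N = 0.250000
u = exp(sigma*sqrt(dt)) = 1.303431; d = 1/u = 0.767206
p = (exp((r-q)*dt) - d) / (u - d) = 0.447705
Discount per step: exp(-r*dt) = 0.992776
Stock lattice S(k, i) with i counting down-moves:
  k=0: S(0,0) = 0.9500
  k=1: S(1,0) = 1.2383; S(1,1) = 0.7288
  k=2: S(2,0) = 1.6140; S(2,1) = 0.9500; S(2,2) = 0.5592
  k=3: S(3,0) = 2.1037; S(3,1) = 1.2383; S(3,2) = 0.7288; S(3,3) = 0.4290
  k=4: S(4,0) = 2.7421; S(4,1) = 1.6140; S(4,2) = 0.9500; S(4,3) = 0.5592; S(4,4) = 0.3291
Terminal payoffs V(N, i) = max(K - S_T, 0):
  V(4,0) = 0.000000; V(4,1) = 0.000000; V(4,2) = 0.040000; V(4,3) = 0.430825; V(4,4) = 0.660867
Backward induction: V(k, i) = exp(-r*dt) * [p * V(k+1, i) + (1-p) * V(k+1, i+1)]; then take max(V_cont, immediate exercise) for American.
  V(3,0) = exp(-r*dt) * [p*0.000000 + (1-p)*0.000000] = 0.000000; exercise = 0.000000; V(3,0) = max -> 0.000000
  V(3,1) = exp(-r*dt) * [p*0.000000 + (1-p)*0.040000] = 0.021932; exercise = 0.000000; V(3,1) = max -> 0.021932
  V(3,2) = exp(-r*dt) * [p*0.040000 + (1-p)*0.430825] = 0.254003; exercise = 0.261154; V(3,2) = max -> 0.261154
  V(3,3) = exp(-r*dt) * [p*0.430825 + (1-p)*0.660867] = 0.553846; exercise = 0.560998; V(3,3) = max -> 0.560998
  V(2,0) = exp(-r*dt) * [p*0.000000 + (1-p)*0.021932] = 0.012026; exercise = 0.000000; V(2,0) = max -> 0.012026
  V(2,1) = exp(-r*dt) * [p*0.021932 + (1-p)*0.261154] = 0.152941; exercise = 0.040000; V(2,1) = max -> 0.152941
  V(2,2) = exp(-r*dt) * [p*0.261154 + (1-p)*0.560998] = 0.423674; exercise = 0.430825; V(2,2) = max -> 0.430825
  V(1,0) = exp(-r*dt) * [p*0.012026 + (1-p)*0.152941] = 0.089203; exercise = 0.000000; V(1,0) = max -> 0.089203
  V(1,1) = exp(-r*dt) * [p*0.152941 + (1-p)*0.430825] = 0.304202; exercise = 0.261154; V(1,1) = max -> 0.304202
  V(0,0) = exp(-r*dt) * [p*0.089203 + (1-p)*0.304202] = 0.206444; exercise = 0.040000; V(0,0) = max -> 0.206444


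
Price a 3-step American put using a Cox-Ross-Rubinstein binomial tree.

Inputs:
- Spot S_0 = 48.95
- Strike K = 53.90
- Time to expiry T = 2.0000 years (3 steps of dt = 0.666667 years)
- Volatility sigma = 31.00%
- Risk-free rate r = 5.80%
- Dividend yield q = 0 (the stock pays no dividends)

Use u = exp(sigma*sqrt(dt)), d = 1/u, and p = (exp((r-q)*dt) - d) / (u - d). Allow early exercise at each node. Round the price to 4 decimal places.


Answer: Price = V(0,0) = 9.1490

Derivation:
dt = T/N = 0.666667
u = exp(sigma*sqrt(dt)) = 1.288030; d = 1/u = 0.776379
p = (exp((r-q)*dt) - d) / (u - d) = 0.514110
Discount per step: exp(-r*dt) = 0.962071
Stock lattice S(k, i) with i counting down-moves:
  k=0: S(0,0) = 48.9500
  k=1: S(1,0) = 63.0491; S(1,1) = 38.0038
  k=2: S(2,0) = 81.2091; S(2,1) = 48.9500; S(2,2) = 29.5053
  k=3: S(3,0) = 104.5998; S(3,1) = 63.0491; S(3,2) = 38.0038; S(3,3) = 22.9073
Terminal payoffs V(N, i) = max(K - S_T, 0):
  V(3,0) = 0.000000; V(3,1) = 0.000000; V(3,2) = 15.896228; V(3,3) = 30.992656
Backward induction: V(k, i) = exp(-r*dt) * [p * V(k+1, i) + (1-p) * V(k+1, i+1)]; then take max(V_cont, immediate exercise) for American.
  V(2,0) = exp(-r*dt) * [p*0.000000 + (1-p)*0.000000] = 0.000000; exercise = 0.000000; V(2,0) = max -> 0.000000
  V(2,1) = exp(-r*dt) * [p*0.000000 + (1-p)*15.896228] = 7.430869; exercise = 4.950000; V(2,1) = max -> 7.430869
  V(2,2) = exp(-r*dt) * [p*15.896228 + (1-p)*30.992656] = 22.350299; exercise = 24.394653; V(2,2) = max -> 24.394653
  V(1,0) = exp(-r*dt) * [p*0.000000 + (1-p)*7.430869] = 3.473642; exercise = 0.000000; V(1,0) = max -> 3.473642
  V(1,1) = exp(-r*dt) * [p*7.430869 + (1-p)*24.394653] = 15.078936; exercise = 15.896228; V(1,1) = max -> 15.896228
  V(0,0) = exp(-r*dt) * [p*3.473642 + (1-p)*15.896228] = 9.148968; exercise = 4.950000; V(0,0) = max -> 9.148968


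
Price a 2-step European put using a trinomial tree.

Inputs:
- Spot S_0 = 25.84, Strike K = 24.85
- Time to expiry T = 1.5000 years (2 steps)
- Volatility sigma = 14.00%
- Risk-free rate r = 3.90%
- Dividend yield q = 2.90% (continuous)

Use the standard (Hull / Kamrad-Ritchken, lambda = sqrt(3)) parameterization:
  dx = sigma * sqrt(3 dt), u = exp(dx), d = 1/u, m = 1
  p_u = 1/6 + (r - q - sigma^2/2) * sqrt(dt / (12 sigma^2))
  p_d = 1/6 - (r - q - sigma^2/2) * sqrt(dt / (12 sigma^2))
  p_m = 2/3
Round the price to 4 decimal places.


Answer: Price = V(0,0) = 1.0220

Derivation:
dt = T/N = 0.750000; dx = sigma*sqrt(3*dt) = 0.210000
u = exp(dx) = 1.233678; d = 1/u = 0.810584
p_u = 0.167024, p_m = 0.666667, p_d = 0.166310
Discount per step: exp(-r*dt) = 0.971174
Stock lattice S(k, j) with j the centered position index:
  k=0: S(0,+0) = 25.8400
  k=1: S(1,-1) = 20.9455; S(1,+0) = 25.8400; S(1,+1) = 31.8782
  k=2: S(2,-2) = 16.9781; S(2,-1) = 20.9455; S(2,+0) = 25.8400; S(2,+1) = 31.8782; S(2,+2) = 39.3275
Terminal payoffs V(N, j) = max(K - S_T, 0):
  V(2,-2) = 7.871910; V(2,-1) = 3.904503; V(2,+0) = 0.000000; V(2,+1) = 0.000000; V(2,+2) = 0.000000
Backward induction: V(k, j) = exp(-r*dt) * [p_u * V(k+1, j+1) + p_m * V(k+1, j) + p_d * V(k+1, j-1)]
  V(1,-1) = exp(-r*dt) * [p_u*0.000000 + p_m*3.904503 + p_d*7.871910] = 3.799402
  V(1,+0) = exp(-r*dt) * [p_u*0.000000 + p_m*0.000000 + p_d*3.904503] = 0.630637
  V(1,+1) = exp(-r*dt) * [p_u*0.000000 + p_m*0.000000 + p_d*0.000000] = 0.000000
  V(0,+0) = exp(-r*dt) * [p_u*0.000000 + p_m*0.630637 + p_d*3.799402] = 1.021968


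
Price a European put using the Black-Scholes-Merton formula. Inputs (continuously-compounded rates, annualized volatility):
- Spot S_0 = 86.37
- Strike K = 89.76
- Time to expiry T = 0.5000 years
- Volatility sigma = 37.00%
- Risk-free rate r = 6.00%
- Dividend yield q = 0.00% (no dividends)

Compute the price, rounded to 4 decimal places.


Answer: Price = 9.4009

Derivation:
d1 = (ln(S/K) + (r - q + 0.5*sigma^2) * T) / (sigma * sqrt(T)) = 0.09832970
d2 = d1 - sigma * sqrt(T) = -0.16329981
exp(-rT) = 0.97044553; exp(-qT) = 1.00000000
P = K * exp(-rT) * N(-d2) - S_0 * exp(-qT) * N(-d1)
N(-d1) = 0.46083525; N(-d2) = 0.56485881
P = 89.7600 * 0.97044553 * 0.56485881 - 86.3700 * 1.00000000 * 0.46083525 = 9.4009


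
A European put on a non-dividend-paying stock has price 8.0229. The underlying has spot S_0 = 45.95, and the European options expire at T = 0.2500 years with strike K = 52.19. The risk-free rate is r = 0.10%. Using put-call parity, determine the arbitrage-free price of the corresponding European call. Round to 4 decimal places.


Put-call parity: C - P = S_0 * exp(-qT) - K * exp(-rT).
S_0 * exp(-qT) = 45.9500 * 1.00000000 = 45.95000000
K * exp(-rT) = 52.1900 * 0.99975003 = 52.17695413
C = P + S*exp(-qT) - K*exp(-rT)
C = 8.0229 + 45.95000000 - 52.17695413 = 1.7959

Answer: Call price = 1.7959


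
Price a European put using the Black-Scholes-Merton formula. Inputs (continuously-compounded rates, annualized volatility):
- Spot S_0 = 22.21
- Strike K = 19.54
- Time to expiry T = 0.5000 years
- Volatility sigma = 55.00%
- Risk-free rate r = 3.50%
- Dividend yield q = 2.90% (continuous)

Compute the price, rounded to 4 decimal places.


Answer: Price = 1.9988

Derivation:
d1 = (ln(S/K) + (r - q + 0.5*sigma^2) * T) / (sigma * sqrt(T)) = 0.53149743
d2 = d1 - sigma * sqrt(T) = 0.14258870
exp(-rT) = 0.98265224; exp(-qT) = 0.98560462
P = K * exp(-rT) * N(-d2) - S_0 * exp(-qT) * N(-d1)
N(-d1) = 0.29753706; N(-d2) = 0.44330751
P = 19.5400 * 0.98265224 * 0.44330751 - 22.2100 * 0.98560462 * 0.29753706 = 1.9988


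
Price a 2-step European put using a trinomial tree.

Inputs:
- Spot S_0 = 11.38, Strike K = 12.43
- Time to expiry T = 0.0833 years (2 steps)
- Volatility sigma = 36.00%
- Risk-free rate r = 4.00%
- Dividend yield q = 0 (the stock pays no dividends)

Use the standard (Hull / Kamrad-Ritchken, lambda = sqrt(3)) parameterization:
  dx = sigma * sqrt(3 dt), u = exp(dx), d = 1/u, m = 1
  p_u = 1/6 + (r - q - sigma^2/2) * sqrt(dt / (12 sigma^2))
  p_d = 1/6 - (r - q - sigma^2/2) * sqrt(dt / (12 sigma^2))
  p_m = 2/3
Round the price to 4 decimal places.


Answer: Price = V(0,0) = 1.1747

Derivation:
dt = T/N = 0.041650; dx = sigma*sqrt(3*dt) = 0.127254
u = exp(dx) = 1.135705; d = 1/u = 0.880510
p_u = 0.162608, p_m = 0.666667, p_d = 0.170725
Discount per step: exp(-r*dt) = 0.998335
Stock lattice S(k, j) with j the centered position index:
  k=0: S(0,+0) = 11.3800
  k=1: S(1,-1) = 10.0202; S(1,+0) = 11.3800; S(1,+1) = 12.9243
  k=2: S(2,-2) = 8.8229; S(2,-1) = 10.0202; S(2,+0) = 11.3800; S(2,+1) = 12.9243; S(2,+2) = 14.6782
Terminal payoffs V(N, j) = max(K - S_T, 0):
  V(2,-2) = 3.607106; V(2,-1) = 2.409794; V(2,+0) = 1.050000; V(2,+1) = 0.000000; V(2,+2) = 0.000000
Backward induction: V(k, j) = exp(-r*dt) * [p_u * V(k+1, j+1) + p_m * V(k+1, j) + p_d * V(k+1, j-1)]
  V(1,-1) = exp(-r*dt) * [p_u*1.050000 + p_m*2.409794 + p_d*3.607106] = 2.389108
  V(1,+0) = exp(-r*dt) * [p_u*0.000000 + p_m*1.050000 + p_d*2.409794] = 1.109562
  V(1,+1) = exp(-r*dt) * [p_u*0.000000 + p_m*0.000000 + p_d*1.050000] = 0.178963
  V(0,+0) = exp(-r*dt) * [p_u*0.178963 + p_m*1.109562 + p_d*2.389108] = 1.174731


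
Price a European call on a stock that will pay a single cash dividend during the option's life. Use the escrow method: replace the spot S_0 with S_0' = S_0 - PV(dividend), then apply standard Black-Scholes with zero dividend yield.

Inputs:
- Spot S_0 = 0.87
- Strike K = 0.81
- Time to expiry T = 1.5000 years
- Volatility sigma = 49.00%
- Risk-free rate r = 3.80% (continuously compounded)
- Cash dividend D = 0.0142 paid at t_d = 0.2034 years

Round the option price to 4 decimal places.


Answer: Price = 0.2398

Derivation:
PV(D) = D * exp(-r * t_d) = 0.0142 * 0.99230059 = 0.01409067
S_0' = S_0 - PV(D) = 0.8700 - 0.01409067 = 0.85590933
d1 = (ln(S_0'/K) + (r + sigma^2/2)*T) / (sigma*sqrt(T)) = 0.48690724
d2 = d1 - sigma*sqrt(T) = -0.11321775
exp(-rT) = 0.94459407
N(d1) = 0.68683797; N(d2) = 0.45492896
C = S_0' * N(d1) - K * exp(-rT) * N(d2) = 0.85590933 * 0.68683797 - 0.8100 * 0.94459407 * 0.45492896 = 0.2398


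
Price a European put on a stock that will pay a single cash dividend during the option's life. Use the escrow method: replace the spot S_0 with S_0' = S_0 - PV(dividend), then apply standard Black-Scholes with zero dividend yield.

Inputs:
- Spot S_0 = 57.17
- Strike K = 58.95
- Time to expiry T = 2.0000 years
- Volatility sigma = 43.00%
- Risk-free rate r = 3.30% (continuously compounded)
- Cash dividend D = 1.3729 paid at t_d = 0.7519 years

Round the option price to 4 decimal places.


PV(D) = D * exp(-r * t_d) = 1.3729 * 0.97549260 = 1.33925380
S_0' = S_0 - PV(D) = 57.1700 - 1.33925380 = 55.83074620
d1 = (ln(S_0'/K) + (r + sigma^2/2)*T) / (sigma*sqrt(T)) = 0.32318907
d2 = d1 - sigma*sqrt(T) = -0.28492276
exp(-rT) = 0.93613086
N(-d1) = 0.37327603; N(-d2) = 0.61214834
P = K * exp(-rT) * N(-d2) - S_0' * N(-d1) = 58.9500 * 0.93613086 * 0.61214834 - 55.83074620 * 0.37327603 = 12.9411

Answer: Price = 12.9411


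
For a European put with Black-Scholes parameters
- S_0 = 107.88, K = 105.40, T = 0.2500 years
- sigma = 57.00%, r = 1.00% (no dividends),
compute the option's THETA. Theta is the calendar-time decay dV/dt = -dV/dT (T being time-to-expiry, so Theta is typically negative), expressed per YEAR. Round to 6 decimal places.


d1 = 0.2328749550; d2 = -0.0521250450
phi(d1) = 0.3882701551; exp(-qT) = 1.0000000000; exp(-rT) = 0.9975031224
Theta = -S*exp(-qT)*phi(d1)*sigma/(2*sqrt(T)) + r*K*exp(-rT)*N(-d2) - q*S*exp(-qT)*N(-d1)
N(-d1) = 0.4079292534; N(-d2) = 0.5207854715; sqrt(T) = 0.5000000000
Term 1 = -107.8800 * 1.0000000000 * 0.3882701551 * 0.5700 / (2 * 0.5000000000) = -23.8753530693
Term 2 = 0.0100 * 105.4000 * 0.9975031224 * 0.5207854715 = 0.5475373312
Term 3 = 0 (no dividend yield, q = 0)
Theta = -23.8753530693 + (0.5475373312) + (0.0000000000) = -23.327816

Answer: Theta = -23.327816


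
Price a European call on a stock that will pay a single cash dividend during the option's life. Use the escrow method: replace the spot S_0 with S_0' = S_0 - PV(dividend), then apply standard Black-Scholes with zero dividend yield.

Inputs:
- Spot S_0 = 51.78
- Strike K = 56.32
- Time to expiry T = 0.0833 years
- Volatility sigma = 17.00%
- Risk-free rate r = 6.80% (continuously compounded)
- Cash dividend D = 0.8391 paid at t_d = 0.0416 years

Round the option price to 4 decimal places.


Answer: Price = 0.0268

Derivation:
PV(D) = D * exp(-r * t_d) = 0.8391 * 0.99717520 = 0.83672971
S_0' = S_0 - PV(D) = 51.7800 - 0.83672971 = 50.94327029
d1 = (ln(S_0'/K) + (r + sigma^2/2)*T) / (sigma*sqrt(T)) = -1.90500443
d2 = d1 - sigma*sqrt(T) = -1.95406939
exp(-rT) = 0.99435161
N(d1) = 0.02838975; N(d2) = 0.02534651
C = S_0' * N(d1) - K * exp(-rT) * N(d2) = 50.94327029 * 0.02838975 - 56.3200 * 0.99435161 * 0.02534651 = 0.0268


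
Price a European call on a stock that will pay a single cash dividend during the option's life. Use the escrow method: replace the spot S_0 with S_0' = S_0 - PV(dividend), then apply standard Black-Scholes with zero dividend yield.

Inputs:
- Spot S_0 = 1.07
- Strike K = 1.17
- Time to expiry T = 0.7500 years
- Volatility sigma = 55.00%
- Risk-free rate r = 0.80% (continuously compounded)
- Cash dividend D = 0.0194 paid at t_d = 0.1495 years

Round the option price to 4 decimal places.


Answer: Price = 0.1568

Derivation:
PV(D) = D * exp(-r * t_d) = 0.0194 * 0.99880471 = 0.01937681
S_0' = S_0 - PV(D) = 1.0700 - 0.01937681 = 1.05062319
d1 = (ln(S_0'/K) + (r + sigma^2/2)*T) / (sigma*sqrt(T)) = 0.02480980
d2 = d1 - sigma*sqrt(T) = -0.45150418
exp(-rT) = 0.99401796
N(d1) = 0.50989666; N(d2) = 0.32581311
C = S_0' * N(d1) - K * exp(-rT) * N(d2) = 1.05062319 * 0.50989666 - 1.1700 * 0.99401796 * 0.32581311 = 0.1568


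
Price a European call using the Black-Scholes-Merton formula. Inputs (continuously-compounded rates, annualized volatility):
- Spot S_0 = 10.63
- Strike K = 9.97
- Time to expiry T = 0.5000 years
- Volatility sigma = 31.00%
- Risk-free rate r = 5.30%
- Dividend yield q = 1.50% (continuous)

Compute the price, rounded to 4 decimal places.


Answer: Price = 1.3672

Derivation:
d1 = (ln(S/K) + (r - q + 0.5*sigma^2) * T) / (sigma * sqrt(T)) = 0.48870024
d2 = d1 - sigma * sqrt(T) = 0.26949714
exp(-rT) = 0.97384804; exp(-qT) = 0.99252805
C = S_0 * exp(-qT) * N(d1) - K * exp(-rT) * N(d2)
N(d1) = 0.68747303; N(d2) = 0.60622643
C = 10.6300 * 0.99252805 * 0.68747303 - 9.9700 * 0.97384804 * 0.60622643 = 1.3672


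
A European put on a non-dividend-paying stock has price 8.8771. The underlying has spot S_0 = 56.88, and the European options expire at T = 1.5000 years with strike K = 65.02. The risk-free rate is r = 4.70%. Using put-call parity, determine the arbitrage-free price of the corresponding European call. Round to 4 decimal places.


Answer: Call price = 5.1632

Derivation:
Put-call parity: C - P = S_0 * exp(-qT) - K * exp(-rT).
S_0 * exp(-qT) = 56.8800 * 1.00000000 = 56.88000000
K * exp(-rT) = 65.0200 * 0.93192774 = 60.59394162
C = P + S*exp(-qT) - K*exp(-rT)
C = 8.8771 + 56.88000000 - 60.59394162 = 5.1632


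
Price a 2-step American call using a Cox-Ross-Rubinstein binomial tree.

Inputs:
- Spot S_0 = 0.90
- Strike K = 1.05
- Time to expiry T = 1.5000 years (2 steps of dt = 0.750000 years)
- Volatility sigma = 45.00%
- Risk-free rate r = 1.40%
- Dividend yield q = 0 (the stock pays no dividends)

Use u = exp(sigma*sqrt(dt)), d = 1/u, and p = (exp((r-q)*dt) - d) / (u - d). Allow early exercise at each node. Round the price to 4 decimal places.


Answer: Price = V(0,0) = 0.1553

Derivation:
dt = T/N = 0.750000
u = exp(sigma*sqrt(dt)) = 1.476555; d = 1/u = 0.677252
p = (exp((r-q)*dt) - d) / (u - d) = 0.416992
Discount per step: exp(-r*dt) = 0.989555
Stock lattice S(k, i) with i counting down-moves:
  k=0: S(0,0) = 0.9000
  k=1: S(1,0) = 1.3289; S(1,1) = 0.6095
  k=2: S(2,0) = 1.9622; S(2,1) = 0.9000; S(2,2) = 0.4128
Terminal payoffs V(N, i) = max(S_T - K, 0):
  V(2,0) = 0.912192; V(2,1) = 0.000000; V(2,2) = 0.000000
Backward induction: V(k, i) = exp(-r*dt) * [p * V(k+1, i) + (1-p) * V(k+1, i+1)]; then take max(V_cont, immediate exercise) for American.
  V(1,0) = exp(-r*dt) * [p*0.912192 + (1-p)*0.000000] = 0.376404; exercise = 0.278899; V(1,0) = max -> 0.376404
  V(1,1) = exp(-r*dt) * [p*0.000000 + (1-p)*0.000000] = 0.000000; exercise = 0.000000; V(1,1) = max -> 0.000000
  V(0,0) = exp(-r*dt) * [p*0.376404 + (1-p)*0.000000] = 0.155318; exercise = 0.000000; V(0,0) = max -> 0.155318


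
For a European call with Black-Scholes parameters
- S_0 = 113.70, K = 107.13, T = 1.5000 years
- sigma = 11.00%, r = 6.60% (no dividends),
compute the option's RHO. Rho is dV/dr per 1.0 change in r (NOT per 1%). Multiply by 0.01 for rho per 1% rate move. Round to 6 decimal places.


Answer: Rho = 126.095339

Derivation:
d1 = 1.2440093695; d2 = 1.1092874337
phi(d1) = 0.1840186461; exp(-qT) = 1.0000000000; exp(-rT) = 0.9057427080
N(d2) = 0.8663468978
Rho = K*T*exp(-rT)*N(d2) = 107.1300 * 1.5000 * 0.9057427080 * 0.8663468978 = 126.095339


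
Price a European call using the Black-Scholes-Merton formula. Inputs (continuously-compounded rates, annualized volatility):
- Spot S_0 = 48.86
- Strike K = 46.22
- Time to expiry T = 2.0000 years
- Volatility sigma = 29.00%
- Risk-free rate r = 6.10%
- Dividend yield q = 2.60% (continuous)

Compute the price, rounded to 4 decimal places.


Answer: Price = 10.1526

Derivation:
d1 = (ln(S/K) + (r - q + 0.5*sigma^2) * T) / (sigma * sqrt(T)) = 0.51118081
d2 = d1 - sigma * sqrt(T) = 0.10105887
exp(-rT) = 0.88514837; exp(-qT) = 0.94932887
C = S_0 * exp(-qT) * N(d1) - K * exp(-rT) * N(d2)
N(d1) = 0.69538777; N(d2) = 0.54024814
C = 48.8600 * 0.94932887 * 0.69538777 - 46.2200 * 0.88514837 * 0.54024814 = 10.1526


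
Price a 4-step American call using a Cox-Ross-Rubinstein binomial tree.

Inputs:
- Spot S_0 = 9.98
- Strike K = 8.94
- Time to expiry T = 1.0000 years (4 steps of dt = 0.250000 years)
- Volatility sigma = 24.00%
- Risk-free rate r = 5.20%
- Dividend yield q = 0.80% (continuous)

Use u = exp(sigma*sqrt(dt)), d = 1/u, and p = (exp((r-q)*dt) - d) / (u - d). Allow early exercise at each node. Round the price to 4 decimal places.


dt = T/N = 0.250000
u = exp(sigma*sqrt(dt)) = 1.127497; d = 1/u = 0.886920
p = (exp((r-q)*dt) - d) / (u - d) = 0.516012
Discount per step: exp(-r*dt) = 0.987084
Stock lattice S(k, i) with i counting down-moves:
  k=0: S(0,0) = 9.9800
  k=1: S(1,0) = 11.2524; S(1,1) = 8.8515
  k=2: S(2,0) = 12.6871; S(2,1) = 9.9800; S(2,2) = 7.8505
  k=3: S(3,0) = 14.3046; S(3,1) = 11.2524; S(3,2) = 8.8515; S(3,3) = 6.9628
  k=4: S(4,0) = 16.1284; S(4,1) = 12.6871; S(4,2) = 9.9800; S(4,3) = 7.8505; S(4,4) = 6.1755
Terminal payoffs V(N, i) = max(S_T - K, 0):
  V(4,0) = 7.188423; V(4,1) = 3.747067; V(4,2) = 1.040000; V(4,3) = 0.000000; V(4,4) = 0.000000
Backward induction: V(k, i) = exp(-r*dt) * [p * V(k+1, i) + (1-p) * V(k+1, i+1)]; then take max(V_cont, immediate exercise) for American.
  V(3,0) = exp(-r*dt) * [p*7.188423 + (1-p)*3.747067] = 5.451515; exercise = 5.364628; V(3,0) = max -> 5.451515
  V(3,1) = exp(-r*dt) * [p*3.747067 + (1-p)*1.040000] = 2.405404; exercise = 2.312419; V(3,1) = max -> 2.405404
  V(3,2) = exp(-r*dt) * [p*1.040000 + (1-p)*0.000000] = 0.529721; exercise = 0.000000; V(3,2) = max -> 0.529721
  V(3,3) = exp(-r*dt) * [p*0.000000 + (1-p)*0.000000] = 0.000000; exercise = 0.000000; V(3,3) = max -> 0.000000
  V(2,0) = exp(-r*dt) * [p*5.451515 + (1-p)*2.405404] = 3.925864; exercise = 3.747067; V(2,0) = max -> 3.925864
  V(2,1) = exp(-r*dt) * [p*2.405404 + (1-p)*0.529721] = 1.478253; exercise = 1.040000; V(2,1) = max -> 1.478253
  V(2,2) = exp(-r*dt) * [p*0.529721 + (1-p)*0.000000] = 0.269812; exercise = 0.000000; V(2,2) = max -> 0.269812
  V(1,0) = exp(-r*dt) * [p*3.925864 + (1-p)*1.478253] = 2.705844; exercise = 2.312419; V(1,0) = max -> 2.705844
  V(1,1) = exp(-r*dt) * [p*1.478253 + (1-p)*0.269812] = 0.881843; exercise = 0.000000; V(1,1) = max -> 0.881843
  V(0,0) = exp(-r*dt) * [p*2.705844 + (1-p)*0.881843] = 1.799503; exercise = 1.040000; V(0,0) = max -> 1.799503

Answer: Price = V(0,0) = 1.7995


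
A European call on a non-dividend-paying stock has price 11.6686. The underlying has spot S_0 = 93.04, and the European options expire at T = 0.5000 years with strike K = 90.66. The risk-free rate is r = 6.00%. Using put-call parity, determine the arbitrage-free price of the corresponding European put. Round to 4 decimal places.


Put-call parity: C - P = S_0 * exp(-qT) - K * exp(-rT).
S_0 * exp(-qT) = 93.0400 * 1.00000000 = 93.04000000
K * exp(-rT) = 90.6600 * 0.97044553 = 87.98059207
P = C - S*exp(-qT) + K*exp(-rT)
P = 11.6686 - 93.04000000 + 87.98059207 = 6.6092

Answer: Put price = 6.6092


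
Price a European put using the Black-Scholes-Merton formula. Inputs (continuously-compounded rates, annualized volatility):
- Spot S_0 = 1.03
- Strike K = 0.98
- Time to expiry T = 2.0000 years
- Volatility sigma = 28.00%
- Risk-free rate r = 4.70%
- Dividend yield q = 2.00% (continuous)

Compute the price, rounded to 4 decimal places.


d1 = (ln(S/K) + (r - q + 0.5*sigma^2) * T) / (sigma * sqrt(T)) = 0.46002728
d2 = d1 - sigma * sqrt(T) = 0.06404748
exp(-rT) = 0.91028276; exp(-qT) = 0.96078944
P = K * exp(-rT) * N(-d2) - S_0 * exp(-qT) * N(-d1)
N(-d1) = 0.32274832; N(-d2) = 0.47446621
P = 0.9800 * 0.91028276 * 0.47446621 - 1.0300 * 0.96078944 * 0.32274832 = 0.1039

Answer: Price = 0.1039


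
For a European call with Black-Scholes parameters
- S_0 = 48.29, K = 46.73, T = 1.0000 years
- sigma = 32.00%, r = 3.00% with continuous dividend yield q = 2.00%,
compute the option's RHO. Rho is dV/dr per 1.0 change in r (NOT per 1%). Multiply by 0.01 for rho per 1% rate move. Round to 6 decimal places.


d1 = 0.2938691974; d2 = -0.0261308026
phi(d1) = 0.3820827443; exp(-qT) = 0.9801986733; exp(-rT) = 0.9704455335
N(d2) = 0.4895765043
Rho = K*T*exp(-rT)*N(d2) = 46.7300 * 1.0000 * 0.9704455335 * 0.4895765043 = 22.201766

Answer: Rho = 22.201766


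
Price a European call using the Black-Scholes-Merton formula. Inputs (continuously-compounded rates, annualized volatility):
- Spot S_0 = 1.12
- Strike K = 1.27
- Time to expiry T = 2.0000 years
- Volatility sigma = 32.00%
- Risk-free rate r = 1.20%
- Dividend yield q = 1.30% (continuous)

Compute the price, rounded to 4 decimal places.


Answer: Price = 0.1424

Derivation:
d1 = (ln(S/K) + (r - q + 0.5*sigma^2) * T) / (sigma * sqrt(T)) = -0.05587959
d2 = d1 - sigma * sqrt(T) = -0.50842793
exp(-rT) = 0.97628571; exp(-qT) = 0.97433509
C = S_0 * exp(-qT) * N(d1) - K * exp(-rT) * N(d2)
N(d1) = 0.47771887; N(d2) = 0.30557664
C = 1.1200 * 0.97433509 * 0.47771887 - 1.2700 * 0.97628571 * 0.30557664 = 0.1424


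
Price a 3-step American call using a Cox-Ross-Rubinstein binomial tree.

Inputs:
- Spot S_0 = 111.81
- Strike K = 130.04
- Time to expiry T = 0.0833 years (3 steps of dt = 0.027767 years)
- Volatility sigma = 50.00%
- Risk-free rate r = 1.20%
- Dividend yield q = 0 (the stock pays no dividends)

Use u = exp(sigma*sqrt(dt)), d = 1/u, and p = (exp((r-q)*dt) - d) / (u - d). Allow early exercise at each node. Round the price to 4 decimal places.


dt = T/N = 0.027767
u = exp(sigma*sqrt(dt)) = 1.086886; d = 1/u = 0.920060
p = (exp((r-q)*dt) - d) / (u - d) = 0.481180
Discount per step: exp(-r*dt) = 0.999667
Stock lattice S(k, i) with i counting down-moves:
  k=0: S(0,0) = 111.8100
  k=1: S(1,0) = 121.5247; S(1,1) = 102.8719
  k=2: S(2,0) = 132.0835; S(2,1) = 111.8100; S(2,2) = 94.6483
  k=3: S(3,0) = 143.5597; S(3,1) = 121.5247; S(3,2) = 102.8719; S(3,3) = 87.0821
Terminal payoffs V(N, i) = max(S_T - K, 0):
  V(3,0) = 13.519703; V(3,1) = 0.000000; V(3,2) = 0.000000; V(3,3) = 0.000000
Backward induction: V(k, i) = exp(-r*dt) * [p * V(k+1, i) + (1-p) * V(k+1, i+1)]; then take max(V_cont, immediate exercise) for American.
  V(2,0) = exp(-r*dt) * [p*13.519703 + (1-p)*0.000000] = 6.503250; exercise = 2.043504; V(2,0) = max -> 6.503250
  V(2,1) = exp(-r*dt) * [p*0.000000 + (1-p)*0.000000] = 0.000000; exercise = 0.000000; V(2,1) = max -> 0.000000
  V(2,2) = exp(-r*dt) * [p*0.000000 + (1-p)*0.000000] = 0.000000; exercise = 0.000000; V(2,2) = max -> 0.000000
  V(1,0) = exp(-r*dt) * [p*6.503250 + (1-p)*0.000000] = 3.128195; exercise = 0.000000; V(1,0) = max -> 3.128195
  V(1,1) = exp(-r*dt) * [p*0.000000 + (1-p)*0.000000] = 0.000000; exercise = 0.000000; V(1,1) = max -> 0.000000
  V(0,0) = exp(-r*dt) * [p*3.128195 + (1-p)*0.000000] = 1.504725; exercise = 0.000000; V(0,0) = max -> 1.504725

Answer: Price = V(0,0) = 1.5047


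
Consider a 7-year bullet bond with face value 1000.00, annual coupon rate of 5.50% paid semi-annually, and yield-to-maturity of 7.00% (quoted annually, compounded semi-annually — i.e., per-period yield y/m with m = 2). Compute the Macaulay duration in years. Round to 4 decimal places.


Coupon per period c = face * coupon_rate / m = 27.500000
Periods per year m = 2; per-period yield y/m = 0.035000
Number of cashflows N = 14
Cashflows (t years, CF_t, discount factor 1/(1+y/m)^(m*t), PV):
  t = 0.5000: CF_t = 27.500000, DF = 0.966184, PV = 26.570048
  t = 1.0000: CF_t = 27.500000, DF = 0.933511, PV = 25.671544
  t = 1.5000: CF_t = 27.500000, DF = 0.901943, PV = 24.803424
  t = 2.0000: CF_t = 27.500000, DF = 0.871442, PV = 23.964661
  t = 2.5000: CF_t = 27.500000, DF = 0.841973, PV = 23.154262
  t = 3.0000: CF_t = 27.500000, DF = 0.813501, PV = 22.371268
  t = 3.5000: CF_t = 27.500000, DF = 0.785991, PV = 21.614751
  t = 4.0000: CF_t = 27.500000, DF = 0.759412, PV = 20.883818
  t = 4.5000: CF_t = 27.500000, DF = 0.733731, PV = 20.177602
  t = 5.0000: CF_t = 27.500000, DF = 0.708919, PV = 19.495267
  t = 5.5000: CF_t = 27.500000, DF = 0.684946, PV = 18.836007
  t = 6.0000: CF_t = 27.500000, DF = 0.661783, PV = 18.199041
  t = 6.5000: CF_t = 27.500000, DF = 0.639404, PV = 17.583614
  t = 7.0000: CF_t = 1027.500000, DF = 0.617782, PV = 634.770790
Price P = sum_t PV_t = 918.096098
Macaulay numerator sum_t t * PV_t:
  t * PV_t at t = 0.5000: 13.285024
  t * PV_t at t = 1.0000: 25.671544
  t * PV_t at t = 1.5000: 37.205137
  t * PV_t at t = 2.0000: 47.929323
  t * PV_t at t = 2.5000: 57.885655
  t * PV_t at t = 3.0000: 67.113803
  t * PV_t at t = 3.5000: 75.651630
  t * PV_t at t = 4.0000: 83.535271
  t * PV_t at t = 4.5000: 90.799208
  t * PV_t at t = 5.0000: 97.476337
  t * PV_t at t = 5.5000: 103.598039
  t * PV_t at t = 6.0000: 109.194244
  t * PV_t at t = 6.5000: 114.293492
  t * PV_t at t = 7.0000: 4443.395527
Macaulay duration D = (sum_t t * PV_t) / P = 5367.034234 / 918.096098 = 5.845831

Answer: Macaulay duration = 5.8458 years


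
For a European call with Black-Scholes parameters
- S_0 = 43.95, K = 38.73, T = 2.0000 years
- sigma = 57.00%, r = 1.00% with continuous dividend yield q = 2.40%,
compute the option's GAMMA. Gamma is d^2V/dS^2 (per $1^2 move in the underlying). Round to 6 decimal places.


Answer: Gamma = 0.009350

Derivation:
d1 = 0.5251671279; d2 = -0.2809346027
phi(d1) = 0.3475527631; exp(-qT) = 0.9531337871; exp(-rT) = 0.9801986733
Gamma = exp(-qT) * phi(d1) / (S * sigma * sqrt(T)) = 0.9531337871 * 0.3475527631 / (43.9500 * 0.5700 * 1.4142135624) = 0.009350


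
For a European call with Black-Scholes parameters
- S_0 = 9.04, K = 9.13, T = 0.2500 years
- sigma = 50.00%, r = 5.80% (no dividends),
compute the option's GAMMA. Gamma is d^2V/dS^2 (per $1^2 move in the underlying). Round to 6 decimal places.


Answer: Gamma = 0.174718

Derivation:
d1 = 0.1433739192; d2 = -0.1066260808
phi(d1) = 0.3948629353; exp(-qT) = 1.0000000000; exp(-rT) = 0.9856046187
Gamma = exp(-qT) * phi(d1) / (S * sigma * sqrt(T)) = 1.0000000000 * 0.3948629353 / (9.0400 * 0.5000 * 0.5000000000) = 0.174718


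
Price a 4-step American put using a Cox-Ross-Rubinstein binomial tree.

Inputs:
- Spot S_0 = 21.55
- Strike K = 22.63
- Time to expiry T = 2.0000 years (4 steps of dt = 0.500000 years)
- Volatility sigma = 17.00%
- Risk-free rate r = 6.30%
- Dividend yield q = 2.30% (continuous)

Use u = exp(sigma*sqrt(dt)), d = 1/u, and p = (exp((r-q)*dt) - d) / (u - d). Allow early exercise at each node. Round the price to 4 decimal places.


Answer: Price = V(0,0) = 1.9917

Derivation:
dt = T/N = 0.500000
u = exp(sigma*sqrt(dt)) = 1.127732; d = 1/u = 0.886736
p = (exp((r-q)*dt) - d) / (u - d) = 0.553809
Discount per step: exp(-r*dt) = 0.968991
Stock lattice S(k, i) with i counting down-moves:
  k=0: S(0,0) = 21.5500
  k=1: S(1,0) = 24.3026; S(1,1) = 19.1092
  k=2: S(2,0) = 27.4068; S(2,1) = 21.5500; S(2,2) = 16.9448
  k=3: S(3,0) = 30.9075; S(3,1) = 24.3026; S(3,2) = 19.1092; S(3,3) = 15.0255
  k=4: S(4,0) = 34.8554; S(4,1) = 27.4068; S(4,2) = 21.5500; S(4,3) = 16.9448; S(4,4) = 13.3237
Terminal payoffs V(N, i) = max(K - S_T, 0):
  V(4,0) = 0.000000; V(4,1) = 0.000000; V(4,2) = 1.080000; V(4,3) = 5.685225; V(4,4) = 9.306316
Backward induction: V(k, i) = exp(-r*dt) * [p * V(k+1, i) + (1-p) * V(k+1, i+1)]; then take max(V_cont, immediate exercise) for American.
  V(3,0) = exp(-r*dt) * [p*0.000000 + (1-p)*0.000000] = 0.000000; exercise = 0.000000; V(3,0) = max -> 0.000000
  V(3,1) = exp(-r*dt) * [p*0.000000 + (1-p)*1.080000] = 0.466944; exercise = 0.000000; V(3,1) = max -> 0.466944
  V(3,2) = exp(-r*dt) * [p*1.080000 + (1-p)*5.685225] = 3.037605; exercise = 3.520843; V(3,2) = max -> 3.520843
  V(3,3) = exp(-r*dt) * [p*5.685225 + (1-p)*9.306316] = 7.074530; exercise = 7.604461; V(3,3) = max -> 7.604461
  V(2,0) = exp(-r*dt) * [p*0.000000 + (1-p)*0.466944] = 0.201886; exercise = 0.000000; V(2,0) = max -> 0.201886
  V(2,1) = exp(-r*dt) * [p*0.466944 + (1-p)*3.520843] = 1.772834; exercise = 1.080000; V(2,1) = max -> 1.772834
  V(2,2) = exp(-r*dt) * [p*3.520843 + (1-p)*7.604461] = 5.177239; exercise = 5.685225; V(2,2) = max -> 5.685225
  V(1,0) = exp(-r*dt) * [p*0.201886 + (1-p)*1.772834] = 0.874834; exercise = 0.000000; V(1,0) = max -> 0.874834
  V(1,1) = exp(-r*dt) * [p*1.772834 + (1-p)*5.685225] = 3.409404; exercise = 3.520843; V(1,1) = max -> 3.520843
  V(0,0) = exp(-r*dt) * [p*0.874834 + (1-p)*3.520843] = 1.991722; exercise = 1.080000; V(0,0) = max -> 1.991722


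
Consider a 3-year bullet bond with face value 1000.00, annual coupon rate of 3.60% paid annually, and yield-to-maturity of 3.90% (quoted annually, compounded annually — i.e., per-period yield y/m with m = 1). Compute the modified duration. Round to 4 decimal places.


Coupon per period c = face * coupon_rate / m = 36.000000
Periods per year m = 1; per-period yield y/m = 0.039000
Number of cashflows N = 3
Cashflows (t years, CF_t, discount factor 1/(1+y/m)^(m*t), PV):
  t = 1.0000: CF_t = 36.000000, DF = 0.962464, PV = 34.648701
  t = 2.0000: CF_t = 36.000000, DF = 0.926337, PV = 33.348124
  t = 3.0000: CF_t = 1036.000000, DF = 0.891566, PV = 923.662076
Price P = sum_t PV_t = 991.658901
First compute Macaulay numerator sum_t t * PV_t:
  t * PV_t at t = 1.0000: 34.648701
  t * PV_t at t = 2.0000: 66.696248
  t * PV_t at t = 3.0000: 2770.986229
Macaulay duration D = 2872.331177 / 991.658901 = 2.896491
Modified duration = D / (1 + y/m) = 2.896491 / (1 + 0.039000) = 2.787768

Answer: Modified duration = 2.7878


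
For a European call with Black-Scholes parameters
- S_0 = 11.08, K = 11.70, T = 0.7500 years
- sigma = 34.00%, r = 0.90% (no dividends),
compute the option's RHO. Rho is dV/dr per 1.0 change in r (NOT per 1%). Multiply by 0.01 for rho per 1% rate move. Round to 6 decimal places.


d1 = -0.0147637310; d2 = -0.3092123683
phi(d1) = 0.3988988045; exp(-qT) = 1.0000000000; exp(-rT) = 0.9932727301
N(d2) = 0.3785799930
Rho = K*T*exp(-rT)*N(d2) = 11.7000 * 0.7500 * 0.9932727301 * 0.3785799930 = 3.299691

Answer: Rho = 3.299691


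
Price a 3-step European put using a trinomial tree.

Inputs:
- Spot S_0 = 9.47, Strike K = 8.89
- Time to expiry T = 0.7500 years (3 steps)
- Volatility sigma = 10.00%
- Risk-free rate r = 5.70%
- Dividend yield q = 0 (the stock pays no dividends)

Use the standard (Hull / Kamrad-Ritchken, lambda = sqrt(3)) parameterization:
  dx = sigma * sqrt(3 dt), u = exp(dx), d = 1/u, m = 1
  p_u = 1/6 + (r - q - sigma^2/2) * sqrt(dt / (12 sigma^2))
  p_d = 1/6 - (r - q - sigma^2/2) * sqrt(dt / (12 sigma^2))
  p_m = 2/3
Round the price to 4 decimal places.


Answer: Price = V(0,0) = 0.0413

Derivation:
dt = T/N = 0.250000; dx = sigma*sqrt(3*dt) = 0.086603
u = exp(dx) = 1.090463; d = 1/u = 0.917042
p_u = 0.241722, p_m = 0.666667, p_d = 0.091611
Discount per step: exp(-r*dt) = 0.985851
Stock lattice S(k, j) with j the centered position index:
  k=0: S(0,+0) = 9.4700
  k=1: S(1,-1) = 8.6844; S(1,+0) = 9.4700; S(1,+1) = 10.3267
  k=2: S(2,-2) = 7.9639; S(2,-1) = 8.6844; S(2,+0) = 9.4700; S(2,+1) = 10.3267; S(2,+2) = 11.2609
  k=3: S(3,-3) = 7.3033; S(3,-2) = 7.9639; S(3,-1) = 8.6844; S(3,+0) = 9.4700; S(3,+1) = 10.3267; S(3,+2) = 11.2609; S(3,+3) = 12.2796
Terminal payoffs V(N, j) = max(K - S_T, 0):
  V(3,-3) = 1.586737; V(3,-2) = 0.926060; V(3,-1) = 0.205617; V(3,+0) = 0.000000; V(3,+1) = 0.000000; V(3,+2) = 0.000000; V(3,+3) = 0.000000
Backward induction: V(k, j) = exp(-r*dt) * [p_u * V(k+1, j+1) + p_m * V(k+1, j) + p_d * V(k+1, j-1)]
  V(2,-2) = exp(-r*dt) * [p_u*0.205617 + p_m*0.926060 + p_d*1.586737] = 0.800943
  V(2,-1) = exp(-r*dt) * [p_u*0.000000 + p_m*0.205617 + p_d*0.926060] = 0.218775
  V(2,+0) = exp(-r*dt) * [p_u*0.000000 + p_m*0.000000 + p_d*0.205617] = 0.018570
  V(2,+1) = exp(-r*dt) * [p_u*0.000000 + p_m*0.000000 + p_d*0.000000] = 0.000000
  V(2,+2) = exp(-r*dt) * [p_u*0.000000 + p_m*0.000000 + p_d*0.000000] = 0.000000
  V(1,-1) = exp(-r*dt) * [p_u*0.018570 + p_m*0.218775 + p_d*0.800943] = 0.220549
  V(1,+0) = exp(-r*dt) * [p_u*0.000000 + p_m*0.018570 + p_d*0.218775] = 0.031964
  V(1,+1) = exp(-r*dt) * [p_u*0.000000 + p_m*0.000000 + p_d*0.018570] = 0.001677
  V(0,+0) = exp(-r*dt) * [p_u*0.001677 + p_m*0.031964 + p_d*0.220549] = 0.041326


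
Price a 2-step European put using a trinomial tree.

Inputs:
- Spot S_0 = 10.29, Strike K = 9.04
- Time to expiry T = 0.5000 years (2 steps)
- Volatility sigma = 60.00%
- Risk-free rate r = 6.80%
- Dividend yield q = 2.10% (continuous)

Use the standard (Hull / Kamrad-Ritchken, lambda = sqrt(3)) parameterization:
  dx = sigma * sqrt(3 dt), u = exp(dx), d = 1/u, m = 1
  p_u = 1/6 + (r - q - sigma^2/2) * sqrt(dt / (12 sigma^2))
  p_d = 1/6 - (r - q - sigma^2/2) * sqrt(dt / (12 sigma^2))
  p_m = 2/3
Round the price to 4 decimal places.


dt = T/N = 0.250000; dx = sigma*sqrt(3*dt) = 0.519615
u = exp(dx) = 1.681381; d = 1/u = 0.594749
p_u = 0.134672, p_m = 0.666667, p_d = 0.198661
Discount per step: exp(-r*dt) = 0.983144
Stock lattice S(k, j) with j the centered position index:
  k=0: S(0,+0) = 10.2900
  k=1: S(1,-1) = 6.1200; S(1,+0) = 10.2900; S(1,+1) = 17.3014
  k=2: S(2,-2) = 3.6398; S(2,-1) = 6.1200; S(2,+0) = 10.2900; S(2,+1) = 17.3014; S(2,+2) = 29.0902
Terminal payoffs V(N, j) = max(K - S_T, 0):
  V(2,-2) = 5.400151; V(2,-1) = 2.920029; V(2,+0) = 0.000000; V(2,+1) = 0.000000; V(2,+2) = 0.000000
Backward induction: V(k, j) = exp(-r*dt) * [p_u * V(k+1, j+1) + p_m * V(k+1, j) + p_d * V(k+1, j-1)]
  V(1,-1) = exp(-r*dt) * [p_u*0.000000 + p_m*2.920029 + p_d*5.400151] = 2.968591
  V(1,+0) = exp(-r*dt) * [p_u*0.000000 + p_m*0.000000 + p_d*2.920029] = 0.570319
  V(1,+1) = exp(-r*dt) * [p_u*0.000000 + p_m*0.000000 + p_d*0.000000] = 0.000000
  V(0,+0) = exp(-r*dt) * [p_u*0.000000 + p_m*0.570319 + p_d*2.968591] = 0.953608

Answer: Price = V(0,0) = 0.9536


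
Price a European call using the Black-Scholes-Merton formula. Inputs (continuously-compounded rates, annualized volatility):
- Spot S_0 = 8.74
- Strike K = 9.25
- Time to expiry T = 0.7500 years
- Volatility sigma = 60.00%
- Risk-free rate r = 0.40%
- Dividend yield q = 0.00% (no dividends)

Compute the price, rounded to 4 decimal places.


d1 = (ln(S/K) + (r - q + 0.5*sigma^2) * T) / (sigma * sqrt(T)) = 0.15643621
d2 = d1 - sigma * sqrt(T) = -0.36317903
exp(-rT) = 0.99700450; exp(-qT) = 1.00000000
C = S_0 * exp(-qT) * N(d1) - K * exp(-rT) * N(d2)
N(d1) = 0.56215540; N(d2) = 0.35823557
C = 8.7400 * 1.00000000 * 0.56215540 - 9.2500 * 0.99700450 * 0.35823557 = 1.6095

Answer: Price = 1.6095


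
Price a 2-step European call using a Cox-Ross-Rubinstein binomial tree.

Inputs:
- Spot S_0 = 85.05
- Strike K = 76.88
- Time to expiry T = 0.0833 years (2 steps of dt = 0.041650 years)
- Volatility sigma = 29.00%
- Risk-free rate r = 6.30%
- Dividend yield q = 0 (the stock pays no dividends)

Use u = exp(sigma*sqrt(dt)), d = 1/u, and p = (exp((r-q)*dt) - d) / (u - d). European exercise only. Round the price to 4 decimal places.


dt = T/N = 0.041650
u = exp(sigma*sqrt(dt)) = 1.060971; d = 1/u = 0.942533
p = (exp((r-q)*dt) - d) / (u - d) = 0.507392
Discount per step: exp(-r*dt) = 0.997379
Stock lattice S(k, i) with i counting down-moves:
  k=0: S(0,0) = 85.0500
  k=1: S(1,0) = 90.2356; S(1,1) = 80.1624
  k=2: S(2,0) = 95.7373; S(2,1) = 85.0500; S(2,2) = 75.5558
Terminal payoffs V(N, i) = max(S_T - K, 0):
  V(2,0) = 18.857267; V(2,1) = 8.170000; V(2,2) = 0.000000
Backward induction: V(k, i) = exp(-r*dt) * [p * V(k+1, i) + (1-p) * V(k+1, i+1)].
  V(1,0) = exp(-r*dt) * [p*18.857267 + (1-p)*8.170000] = 13.557015
  V(1,1) = exp(-r*dt) * [p*8.170000 + (1-p)*0.000000] = 4.134530
  V(0,0) = exp(-r*dt) * [p*13.557015 + (1-p)*4.134530] = 8.892062

Answer: Price = V(0,0) = 8.8921


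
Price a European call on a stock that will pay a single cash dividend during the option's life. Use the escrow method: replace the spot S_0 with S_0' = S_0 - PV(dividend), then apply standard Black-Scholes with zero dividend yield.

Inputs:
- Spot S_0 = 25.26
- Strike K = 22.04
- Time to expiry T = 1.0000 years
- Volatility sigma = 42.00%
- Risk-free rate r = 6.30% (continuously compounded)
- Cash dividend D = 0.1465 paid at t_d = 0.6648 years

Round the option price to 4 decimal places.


PV(D) = D * exp(-r * t_d) = 0.1465 * 0.95898255 = 0.14049094
S_0' = S_0 - PV(D) = 25.2600 - 0.14049094 = 25.11950906
d1 = (ln(S_0'/K) + (r + sigma^2/2)*T) / (sigma*sqrt(T)) = 0.67139479
d2 = d1 - sigma*sqrt(T) = 0.25139479
exp(-rT) = 0.93894347
N(d1) = 0.74901547; N(d2) = 0.59924555
C = S_0' * N(d1) - K * exp(-rT) * N(d2) = 25.11950906 * 0.74901547 - 22.0400 * 0.93894347 * 0.59924555 = 6.4139

Answer: Price = 6.4139


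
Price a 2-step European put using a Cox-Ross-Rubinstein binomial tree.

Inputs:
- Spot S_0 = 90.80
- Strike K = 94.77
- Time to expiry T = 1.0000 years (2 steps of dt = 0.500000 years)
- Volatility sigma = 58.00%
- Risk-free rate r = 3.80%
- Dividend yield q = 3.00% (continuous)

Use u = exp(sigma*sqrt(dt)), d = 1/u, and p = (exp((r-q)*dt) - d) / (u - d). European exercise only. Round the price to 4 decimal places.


Answer: Price = V(0,0) = 20.5991

Derivation:
dt = T/N = 0.500000
u = exp(sigma*sqrt(dt)) = 1.507002; d = 1/u = 0.663569
p = (exp((r-q)*dt) - d) / (u - d) = 0.403635
Discount per step: exp(-r*dt) = 0.981179
Stock lattice S(k, i) with i counting down-moves:
  k=0: S(0,0) = 90.8000
  k=1: S(1,0) = 136.8357; S(1,1) = 60.2521
  k=2: S(2,0) = 206.2117; S(2,1) = 90.8000; S(2,2) = 39.9814
Terminal payoffs V(N, i) = max(K - S_T, 0):
  V(2,0) = 0.000000; V(2,1) = 3.970000; V(2,2) = 54.788557
Backward induction: V(k, i) = exp(-r*dt) * [p * V(k+1, i) + (1-p) * V(k+1, i+1)].
  V(1,0) = exp(-r*dt) * [p*0.000000 + (1-p)*3.970000] = 2.323010
  V(1,1) = exp(-r*dt) * [p*3.970000 + (1-p)*54.788557] = 33.631309
  V(0,0) = exp(-r*dt) * [p*2.323010 + (1-p)*33.631309] = 20.599063


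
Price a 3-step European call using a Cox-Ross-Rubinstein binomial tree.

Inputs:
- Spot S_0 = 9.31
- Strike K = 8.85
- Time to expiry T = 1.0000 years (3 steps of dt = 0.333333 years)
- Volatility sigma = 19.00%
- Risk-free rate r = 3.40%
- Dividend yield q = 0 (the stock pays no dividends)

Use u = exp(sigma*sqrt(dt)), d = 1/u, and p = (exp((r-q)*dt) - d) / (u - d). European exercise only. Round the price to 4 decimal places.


Answer: Price = V(0,0) = 1.1539

Derivation:
dt = T/N = 0.333333
u = exp(sigma*sqrt(dt)) = 1.115939; d = 1/u = 0.896106
p = (exp((r-q)*dt) - d) / (u - d) = 0.524451
Discount per step: exp(-r*dt) = 0.988731
Stock lattice S(k, i) with i counting down-moves:
  k=0: S(0,0) = 9.3100
  k=1: S(1,0) = 10.3894; S(1,1) = 8.3427
  k=2: S(2,0) = 11.5939; S(2,1) = 9.3100; S(2,2) = 7.4760
  k=3: S(3,0) = 12.9381; S(3,1) = 10.3894; S(3,2) = 8.3427; S(3,3) = 6.6993
Terminal payoffs V(N, i) = max(S_T - K, 0):
  V(3,0) = 4.088130; V(3,1) = 1.539396; V(3,2) = 0.000000; V(3,3) = 0.000000
Backward induction: V(k, i) = exp(-r*dt) * [p * V(k+1, i) + (1-p) * V(k+1, i+1)].
  V(2,0) = exp(-r*dt) * [p*4.088130 + (1-p)*1.539396] = 2.843670
  V(2,1) = exp(-r*dt) * [p*1.539396 + (1-p)*0.000000] = 0.798239
  V(2,2) = exp(-r*dt) * [p*0.000000 + (1-p)*0.000000] = 0.000000
  V(1,0) = exp(-r*dt) * [p*2.843670 + (1-p)*0.798239] = 1.849882
  V(1,1) = exp(-r*dt) * [p*0.798239 + (1-p)*0.000000] = 0.413919
  V(0,0) = exp(-r*dt) * [p*1.849882 + (1-p)*0.413919] = 1.153860
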